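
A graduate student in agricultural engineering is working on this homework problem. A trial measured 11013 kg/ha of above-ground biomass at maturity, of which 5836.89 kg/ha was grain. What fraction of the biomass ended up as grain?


HI = grain_yield / biomass
   = 5836.89 / 11013
   = 0.53


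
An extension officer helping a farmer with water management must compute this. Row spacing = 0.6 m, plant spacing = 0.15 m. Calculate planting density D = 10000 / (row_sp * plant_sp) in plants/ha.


D = 10000 / (row_sp * plant_sp)
  = 10000 / (0.6 * 0.15)
  = 10000 / 0.0900
  = 111111.11 plants/ha


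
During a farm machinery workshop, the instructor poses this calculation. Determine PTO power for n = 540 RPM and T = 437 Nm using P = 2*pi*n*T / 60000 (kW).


P = 2*pi*n*T / 60000
  = 2*pi * 540 * 437 / 60000
  = 1482706.07 / 60000
  = 24.71 kW


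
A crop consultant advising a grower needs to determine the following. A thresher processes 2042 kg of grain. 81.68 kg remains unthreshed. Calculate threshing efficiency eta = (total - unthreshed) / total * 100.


eta = (total - unthreshed) / total * 100
    = (2042 - 81.68) / 2042 * 100
    = 1960.32 / 2042 * 100
    = 96%


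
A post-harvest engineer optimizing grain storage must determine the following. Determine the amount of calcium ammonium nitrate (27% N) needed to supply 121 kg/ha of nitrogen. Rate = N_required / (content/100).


Rate = N_required / (N_content / 100)
     = 121 / (27 / 100)
     = 121 / 0.27
     = 448.15 kg/ha


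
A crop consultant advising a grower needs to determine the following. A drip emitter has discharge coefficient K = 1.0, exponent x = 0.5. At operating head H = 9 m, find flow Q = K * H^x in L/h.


Q = K * H^x
  = 1.0 * 9^0.5
  = 1.0 * 3
  = 3 L/h


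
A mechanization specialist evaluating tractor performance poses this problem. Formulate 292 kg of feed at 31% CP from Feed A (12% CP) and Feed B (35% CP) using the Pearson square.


parts_A = CP_b - target = 35 - 31 = 4
parts_B = target - CP_a = 31 - 12 = 19
total_parts = 4 + 19 = 23
Feed A = 292 * 4 / 23 = 50.78 kg
Feed B = 292 * 19 / 23 = 241.22 kg

50.78 kg


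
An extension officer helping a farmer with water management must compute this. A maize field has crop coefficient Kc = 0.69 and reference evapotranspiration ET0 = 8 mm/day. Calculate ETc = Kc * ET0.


ETc = Kc * ET0
    = 0.69 * 8
    = 5.52 mm/day


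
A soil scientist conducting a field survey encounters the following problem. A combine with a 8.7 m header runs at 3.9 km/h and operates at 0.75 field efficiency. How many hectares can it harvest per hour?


C = w * v * eta_f / 10
  = 8.7 * 3.9 * 0.75 / 10
  = 25.45 / 10
  = 2.54 ha/h


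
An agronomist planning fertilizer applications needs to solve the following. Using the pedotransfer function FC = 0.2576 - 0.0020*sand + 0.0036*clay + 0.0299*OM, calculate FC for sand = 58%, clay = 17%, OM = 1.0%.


FC = 0.2576 - 0.0020*58 + 0.0036*17 + 0.0299*1.0
   = 0.2576 - 0.1160 + 0.0612 + 0.0299
   = 0.2327


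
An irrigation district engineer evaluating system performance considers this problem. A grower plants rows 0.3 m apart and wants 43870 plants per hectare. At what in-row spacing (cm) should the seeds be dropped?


spacing = 10000 / (row_sp * density)
        = 10000 / (0.3 * 43870)
        = 10000 / 13161
        = 0.75982 m = 75.98 cm


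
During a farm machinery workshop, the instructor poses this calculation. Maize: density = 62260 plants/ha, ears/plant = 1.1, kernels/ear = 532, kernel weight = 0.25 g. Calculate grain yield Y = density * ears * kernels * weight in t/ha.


Y = density * ears * kernels * kw
  = 62260 * 1.1 * 532 * 0.25 g/ha
  = 9108638 g/ha
  = 9108.64 kg/ha = 9.11 t/ha


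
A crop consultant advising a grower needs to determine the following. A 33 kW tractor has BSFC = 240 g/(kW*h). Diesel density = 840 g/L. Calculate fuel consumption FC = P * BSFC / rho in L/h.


FC = P * BSFC / rho_fuel
   = 33 * 240 / 840
   = 7920 / 840
   = 9.43 L/h


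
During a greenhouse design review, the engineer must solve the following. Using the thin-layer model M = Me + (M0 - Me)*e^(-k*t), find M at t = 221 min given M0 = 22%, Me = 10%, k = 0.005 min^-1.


M = Me + (M0 - Me) * e^(-k*t)
  = 10 + (22 - 10) * e^(-0.005*221)
  = 10 + 12 * e^(-1.105)
  = 10 + 12 * 0.33121
  = 10 + 3.9745
  = 13.97%


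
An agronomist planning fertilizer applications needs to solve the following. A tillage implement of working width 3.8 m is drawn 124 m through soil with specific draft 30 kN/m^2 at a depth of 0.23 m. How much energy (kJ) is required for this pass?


E = k * d * w * L
  = 30 * 0.23 * 3.8 * 124
  = 3251.28 kJ


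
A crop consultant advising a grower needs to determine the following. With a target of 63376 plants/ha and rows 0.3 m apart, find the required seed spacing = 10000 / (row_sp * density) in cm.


spacing = 10000 / (row_sp * density)
        = 10000 / (0.3 * 63376)
        = 10000 / 19012.80
        = 0.52596 m = 52.60 cm


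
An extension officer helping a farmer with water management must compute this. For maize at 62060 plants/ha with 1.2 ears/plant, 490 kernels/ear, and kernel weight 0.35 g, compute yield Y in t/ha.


Y = density * ears * kernels * kw
  = 62060 * 1.2 * 490 * 0.35 g/ha
  = 12771948 g/ha
  = 12771.95 kg/ha = 12.77 t/ha


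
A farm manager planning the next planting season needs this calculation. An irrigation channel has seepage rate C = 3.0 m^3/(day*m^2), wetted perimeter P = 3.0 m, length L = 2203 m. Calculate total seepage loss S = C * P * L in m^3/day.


S = C * P * L
  = 3.0 * 3.0 * 2203
  = 19827 m^3/day


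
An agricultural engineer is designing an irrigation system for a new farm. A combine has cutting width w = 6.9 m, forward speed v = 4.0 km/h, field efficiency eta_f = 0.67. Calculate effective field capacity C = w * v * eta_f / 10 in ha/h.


C = w * v * eta_f / 10
  = 6.9 * 4.0 * 0.67 / 10
  = 18.49 / 10
  = 1.85 ha/h


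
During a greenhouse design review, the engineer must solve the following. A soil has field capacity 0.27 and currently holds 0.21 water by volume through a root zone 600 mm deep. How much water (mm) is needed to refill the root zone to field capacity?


SMD = (FC - theta) * D
    = (0.27 - 0.21) * 600
    = 0.060 * 600
    = 36 mm


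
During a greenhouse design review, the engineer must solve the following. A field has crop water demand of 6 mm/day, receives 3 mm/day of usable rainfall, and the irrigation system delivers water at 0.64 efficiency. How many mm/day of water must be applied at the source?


IWR = (ETc - Pe) / Ea
    = (6 - 3) / 0.64
    = 3 / 0.64
    = 4.69 mm/day


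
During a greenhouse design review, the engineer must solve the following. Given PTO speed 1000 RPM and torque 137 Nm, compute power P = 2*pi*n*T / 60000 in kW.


P = 2*pi*n*T / 60000
  = 2*pi * 1000 * 137 / 60000
  = 860796.39 / 60000
  = 14.35 kW


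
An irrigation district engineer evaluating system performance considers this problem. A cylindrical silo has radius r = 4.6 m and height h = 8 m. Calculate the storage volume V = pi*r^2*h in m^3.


V = pi * r^2 * h
  = pi * 4.6^2 * 8
  = pi * 21.16 * 8
  = 531.81 m^3


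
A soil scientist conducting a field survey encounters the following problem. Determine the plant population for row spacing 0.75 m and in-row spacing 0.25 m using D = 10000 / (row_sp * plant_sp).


D = 10000 / (row_sp * plant_sp)
  = 10000 / (0.75 * 0.25)
  = 10000 / 0.1875
  = 53333.33 plants/ha


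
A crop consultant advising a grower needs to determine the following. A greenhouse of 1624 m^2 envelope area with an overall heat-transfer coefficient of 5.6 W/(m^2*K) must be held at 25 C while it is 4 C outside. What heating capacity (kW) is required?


dT = 25 - (4) = 21 K
Q = U * A * dT
  = 5.6 * 1624 * 21
  = 190982.40 W = 190.98 kW


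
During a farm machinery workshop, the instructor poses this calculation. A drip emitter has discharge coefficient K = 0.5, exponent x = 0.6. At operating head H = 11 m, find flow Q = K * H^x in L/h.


Q = K * H^x
  = 0.5 * 11^0.6
  = 0.5 * 4.2154
  = 2.11 L/h


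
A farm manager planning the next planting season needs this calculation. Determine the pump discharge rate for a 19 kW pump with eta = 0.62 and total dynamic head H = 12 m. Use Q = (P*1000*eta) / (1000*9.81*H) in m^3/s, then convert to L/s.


Q = (P * 1000 * eta) / (rho * g * H)
  = (19 * 1000 * 0.62) / (1000 * 9.81 * 12)
  = 11780 / 117720
  = 0.10007 m^3/s = 100.07 L/s


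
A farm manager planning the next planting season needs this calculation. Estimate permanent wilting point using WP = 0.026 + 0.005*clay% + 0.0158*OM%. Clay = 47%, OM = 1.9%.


WP = 0.026 + 0.005*47 + 0.0158*1.9
   = 0.026 + 0.2350 + 0.0300
   = 0.2910


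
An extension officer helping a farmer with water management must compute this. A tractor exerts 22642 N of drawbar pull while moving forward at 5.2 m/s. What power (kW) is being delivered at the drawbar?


P = F * v / 1000
  = 22642 * 5.2 / 1000
  = 117738.40 / 1000
  = 117.74 kW


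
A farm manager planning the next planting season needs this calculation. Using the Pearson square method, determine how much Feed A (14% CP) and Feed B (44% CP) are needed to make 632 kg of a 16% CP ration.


parts_A = CP_b - target = 44 - 16 = 28
parts_B = target - CP_a = 16 - 14 = 2
total_parts = 28 + 2 = 30
Feed A = 632 * 28 / 30 = 589.87 kg
Feed B = 632 * 2 / 30 = 42.13 kg

589.87 kg


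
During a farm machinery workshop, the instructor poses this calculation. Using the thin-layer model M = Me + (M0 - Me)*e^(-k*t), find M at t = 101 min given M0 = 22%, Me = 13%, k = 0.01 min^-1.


M = Me + (M0 - Me) * e^(-k*t)
  = 13 + (22 - 13) * e^(-0.01*101)
  = 13 + 9 * e^(-1.010)
  = 13 + 9 * 0.36422
  = 13 + 3.2780
  = 16.28%


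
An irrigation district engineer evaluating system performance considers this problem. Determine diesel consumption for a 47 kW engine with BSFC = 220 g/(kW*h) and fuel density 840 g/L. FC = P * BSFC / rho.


FC = P * BSFC / rho_fuel
   = 47 * 220 / 840
   = 10340 / 840
   = 12.31 L/h


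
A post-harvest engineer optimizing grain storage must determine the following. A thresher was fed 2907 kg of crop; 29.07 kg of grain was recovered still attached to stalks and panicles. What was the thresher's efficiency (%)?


eta = (total - unthreshed) / total * 100
    = (2907 - 29.07) / 2907 * 100
    = 2877.93 / 2907 * 100
    = 99%


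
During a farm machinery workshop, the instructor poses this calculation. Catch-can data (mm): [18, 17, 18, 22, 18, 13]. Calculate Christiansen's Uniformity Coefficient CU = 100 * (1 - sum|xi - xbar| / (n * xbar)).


xbar = 106 / 6 = 17.667
sum|xi - xbar| = 10.667
CU = 100 * (1 - 10.667 / (6 * 17.667))
   = 100 * (1 - 0.1006)
   = 89.94%


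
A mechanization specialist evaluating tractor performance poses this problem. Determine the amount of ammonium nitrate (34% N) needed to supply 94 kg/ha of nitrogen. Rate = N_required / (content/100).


Rate = N_required / (N_content / 100)
     = 94 / (34 / 100)
     = 94 / 0.34
     = 276.47 kg/ha


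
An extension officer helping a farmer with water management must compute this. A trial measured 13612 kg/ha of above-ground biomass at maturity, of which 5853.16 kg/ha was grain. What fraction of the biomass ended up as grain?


HI = grain_yield / biomass
   = 5853.16 / 13612
   = 0.43


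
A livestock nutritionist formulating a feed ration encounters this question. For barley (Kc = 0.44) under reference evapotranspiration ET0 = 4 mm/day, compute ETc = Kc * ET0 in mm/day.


ETc = Kc * ET0
    = 0.44 * 4
    = 1.76 mm/day


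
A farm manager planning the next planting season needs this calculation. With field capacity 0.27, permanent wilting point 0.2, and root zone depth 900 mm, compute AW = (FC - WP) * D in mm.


AW = (FC - WP) * D
   = (0.27 - 0.2) * 900
   = 0.07 * 900
   = 63 mm


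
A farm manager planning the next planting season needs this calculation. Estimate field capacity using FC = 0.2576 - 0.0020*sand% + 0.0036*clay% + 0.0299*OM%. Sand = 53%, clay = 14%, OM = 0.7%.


FC = 0.2576 - 0.0020*53 + 0.0036*14 + 0.0299*0.7
   = 0.2576 - 0.1060 + 0.0504 + 0.0209
   = 0.2229


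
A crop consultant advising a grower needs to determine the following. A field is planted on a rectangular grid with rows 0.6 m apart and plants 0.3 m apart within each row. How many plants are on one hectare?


D = 10000 / (row_sp * plant_sp)
  = 10000 / (0.6 * 0.3)
  = 10000 / 0.1800
  = 55555.56 plants/ha


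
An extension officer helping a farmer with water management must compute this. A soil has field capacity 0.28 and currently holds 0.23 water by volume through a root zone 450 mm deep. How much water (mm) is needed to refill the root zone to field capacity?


SMD = (FC - theta) * D
    = (0.28 - 0.23) * 450
    = 0.050 * 450
    = 22.50 mm


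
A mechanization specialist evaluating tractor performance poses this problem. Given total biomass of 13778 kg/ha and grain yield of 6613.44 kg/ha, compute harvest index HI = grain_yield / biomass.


HI = grain_yield / biomass
   = 6613.44 / 13778
   = 0.48


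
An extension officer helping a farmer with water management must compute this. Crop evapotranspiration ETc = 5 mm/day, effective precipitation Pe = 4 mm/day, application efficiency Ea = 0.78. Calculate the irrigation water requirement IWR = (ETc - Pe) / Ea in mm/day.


IWR = (ETc - Pe) / Ea
    = (5 - 4) / 0.78
    = 1 / 0.78
    = 1.28 mm/day


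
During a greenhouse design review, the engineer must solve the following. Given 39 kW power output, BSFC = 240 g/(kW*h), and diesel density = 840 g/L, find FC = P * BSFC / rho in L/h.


FC = P * BSFC / rho_fuel
   = 39 * 240 / 840
   = 9360 / 840
   = 11.14 L/h


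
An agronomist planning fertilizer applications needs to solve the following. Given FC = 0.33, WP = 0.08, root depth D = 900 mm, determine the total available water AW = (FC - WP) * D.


AW = (FC - WP) * D
   = (0.33 - 0.08) * 900
   = 0.25 * 900
   = 225 mm


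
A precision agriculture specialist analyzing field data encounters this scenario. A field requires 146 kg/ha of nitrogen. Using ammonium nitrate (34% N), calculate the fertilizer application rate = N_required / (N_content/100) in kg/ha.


Rate = N_required / (N_content / 100)
     = 146 / (34 / 100)
     = 146 / 0.34
     = 429.41 kg/ha


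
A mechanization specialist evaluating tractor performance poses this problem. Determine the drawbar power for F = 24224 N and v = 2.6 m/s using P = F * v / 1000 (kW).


P = F * v / 1000
  = 24224 * 2.6 / 1000
  = 62982.40 / 1000
  = 62.98 kW


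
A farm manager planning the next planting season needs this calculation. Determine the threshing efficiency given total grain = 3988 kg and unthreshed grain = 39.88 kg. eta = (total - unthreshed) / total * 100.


eta = (total - unthreshed) / total * 100
    = (3988 - 39.88) / 3988 * 100
    = 3948.12 / 3988 * 100
    = 99%


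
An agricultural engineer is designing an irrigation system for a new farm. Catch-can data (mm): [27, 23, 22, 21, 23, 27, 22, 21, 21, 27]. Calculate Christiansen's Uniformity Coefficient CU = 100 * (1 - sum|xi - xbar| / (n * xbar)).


xbar = 234 / 10 = 23.400
sum|xi - xbar| = 21.600
CU = 100 * (1 - 21.600 / (10 * 23.400))
   = 100 * (1 - 0.0923)
   = 90.77%


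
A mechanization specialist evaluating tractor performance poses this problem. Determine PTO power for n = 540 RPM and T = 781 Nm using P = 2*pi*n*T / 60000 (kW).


P = 2*pi*n*T / 60000
  = 2*pi * 540 * 781 / 60000
  = 2649870.57 / 60000
  = 44.16 kW


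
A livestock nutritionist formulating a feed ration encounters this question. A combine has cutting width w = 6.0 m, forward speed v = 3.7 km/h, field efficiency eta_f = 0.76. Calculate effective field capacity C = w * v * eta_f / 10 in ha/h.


C = w * v * eta_f / 10
  = 6.0 * 3.7 * 0.76 / 10
  = 16.87 / 10
  = 1.69 ha/h


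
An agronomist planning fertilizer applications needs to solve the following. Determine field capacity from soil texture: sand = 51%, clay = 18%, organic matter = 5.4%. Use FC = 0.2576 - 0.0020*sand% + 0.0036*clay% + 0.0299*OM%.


FC = 0.2576 - 0.0020*51 + 0.0036*18 + 0.0299*5.4
   = 0.2576 - 0.1020 + 0.0648 + 0.1615
   = 0.3819


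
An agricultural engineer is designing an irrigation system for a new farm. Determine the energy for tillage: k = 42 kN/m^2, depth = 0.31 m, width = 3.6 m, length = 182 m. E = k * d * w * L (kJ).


E = k * d * w * L
  = 42 * 0.31 * 3.6 * 182
  = 8530.70 kJ


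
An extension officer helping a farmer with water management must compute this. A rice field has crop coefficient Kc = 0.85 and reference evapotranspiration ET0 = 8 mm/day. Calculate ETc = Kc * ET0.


ETc = Kc * ET0
    = 0.85 * 8
    = 6.80 mm/day


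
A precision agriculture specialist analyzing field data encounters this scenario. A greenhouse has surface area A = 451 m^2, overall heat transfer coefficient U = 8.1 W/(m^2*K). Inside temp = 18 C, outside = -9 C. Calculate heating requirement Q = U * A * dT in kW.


dT = 18 - (-9) = 27 K
Q = U * A * dT
  = 8.1 * 451 * 27
  = 98633.70 W = 98.63 kW


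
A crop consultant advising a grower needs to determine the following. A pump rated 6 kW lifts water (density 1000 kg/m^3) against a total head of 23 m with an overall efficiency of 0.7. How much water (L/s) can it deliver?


Q = (P * 1000 * eta) / (rho * g * H)
  = (6 * 1000 * 0.7) / (1000 * 9.81 * 23)
  = 4200 / 225630
  = 0.01861 m^3/s = 18.61 L/s


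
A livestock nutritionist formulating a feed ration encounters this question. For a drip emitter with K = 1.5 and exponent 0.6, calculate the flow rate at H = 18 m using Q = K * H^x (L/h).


Q = K * H^x
  = 1.5 * 18^0.6
  = 1.5 * 5.6645
  = 8.50 L/h


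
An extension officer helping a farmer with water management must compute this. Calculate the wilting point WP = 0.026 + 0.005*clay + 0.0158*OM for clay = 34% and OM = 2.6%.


WP = 0.026 + 0.005*34 + 0.0158*2.6
   = 0.026 + 0.1700 + 0.0411
   = 0.2371


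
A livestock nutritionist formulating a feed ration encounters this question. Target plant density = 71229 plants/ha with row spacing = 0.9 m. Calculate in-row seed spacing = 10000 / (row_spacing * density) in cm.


spacing = 10000 / (row_sp * density)
        = 10000 / (0.9 * 71229)
        = 10000 / 64106.10
        = 0.15599 m = 15.60 cm


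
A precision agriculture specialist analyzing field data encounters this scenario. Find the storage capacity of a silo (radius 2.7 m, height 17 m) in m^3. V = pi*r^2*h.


V = pi * r^2 * h
  = pi * 2.7^2 * 17
  = pi * 7.29 * 17
  = 389.34 m^3


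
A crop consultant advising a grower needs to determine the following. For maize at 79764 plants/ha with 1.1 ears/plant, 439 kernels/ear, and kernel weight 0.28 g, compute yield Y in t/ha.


Y = density * ears * kernels * kw
  = 79764 * 1.1 * 439 * 0.28 g/ha
  = 10785049.97 g/ha
  = 10785.05 kg/ha = 10.79 t/ha


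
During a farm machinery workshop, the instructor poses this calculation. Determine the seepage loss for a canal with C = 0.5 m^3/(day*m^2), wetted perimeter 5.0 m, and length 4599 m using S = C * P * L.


S = C * P * L
  = 0.5 * 5.0 * 4599
  = 11497.50 m^3/day


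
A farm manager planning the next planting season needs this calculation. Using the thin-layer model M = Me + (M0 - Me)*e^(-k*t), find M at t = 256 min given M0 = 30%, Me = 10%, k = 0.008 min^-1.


M = Me + (M0 - Me) * e^(-k*t)
  = 10 + (30 - 10) * e^(-0.008*256)
  = 10 + 20 * e^(-2.048)
  = 10 + 20 * 0.12899
  = 10 + 2.5799
  = 12.58%


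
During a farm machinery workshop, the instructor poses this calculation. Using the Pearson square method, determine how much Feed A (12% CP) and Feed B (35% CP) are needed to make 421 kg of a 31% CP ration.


parts_A = CP_b - target = 35 - 31 = 4
parts_B = target - CP_a = 31 - 12 = 19
total_parts = 4 + 19 = 23
Feed A = 421 * 4 / 23 = 73.22 kg
Feed B = 421 * 19 / 23 = 347.78 kg

73.22 kg


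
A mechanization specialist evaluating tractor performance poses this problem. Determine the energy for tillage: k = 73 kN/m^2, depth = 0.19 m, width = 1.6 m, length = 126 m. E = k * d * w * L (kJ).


E = k * d * w * L
  = 73 * 0.19 * 1.6 * 126
  = 2796.19 kJ


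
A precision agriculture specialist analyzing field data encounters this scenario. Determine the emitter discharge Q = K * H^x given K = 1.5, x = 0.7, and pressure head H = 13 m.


Q = K * H^x
  = 1.5 * 13^0.7
  = 1.5 * 6.0223
  = 9.03 L/h


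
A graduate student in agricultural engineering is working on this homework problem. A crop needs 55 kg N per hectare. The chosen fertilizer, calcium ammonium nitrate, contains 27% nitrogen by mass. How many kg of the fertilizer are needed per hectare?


Rate = N_required / (N_content / 100)
     = 55 / (27 / 100)
     = 55 / 0.27
     = 203.70 kg/ha


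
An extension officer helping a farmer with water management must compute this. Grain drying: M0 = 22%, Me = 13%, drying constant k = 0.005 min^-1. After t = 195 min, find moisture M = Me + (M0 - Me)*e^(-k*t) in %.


M = Me + (M0 - Me) * e^(-k*t)
  = 13 + (22 - 13) * e^(-0.005*195)
  = 13 + 9 * e^(-0.975)
  = 13 + 9 * 0.37719
  = 13 + 3.3947
  = 16.39%


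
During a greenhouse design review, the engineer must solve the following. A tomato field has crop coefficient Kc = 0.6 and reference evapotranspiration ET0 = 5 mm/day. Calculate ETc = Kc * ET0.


ETc = Kc * ET0
    = 0.6 * 5
    = 3 mm/day


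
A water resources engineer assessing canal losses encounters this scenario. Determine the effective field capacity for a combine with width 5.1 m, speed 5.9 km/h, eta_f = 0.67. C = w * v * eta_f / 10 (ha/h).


C = w * v * eta_f / 10
  = 5.1 * 5.9 * 0.67 / 10
  = 20.16 / 10
  = 2.02 ha/h


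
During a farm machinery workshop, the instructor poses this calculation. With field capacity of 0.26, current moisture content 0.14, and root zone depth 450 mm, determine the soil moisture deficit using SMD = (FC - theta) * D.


SMD = (FC - theta) * D
    = (0.26 - 0.14) * 450
    = 0.120 * 450
    = 54 mm


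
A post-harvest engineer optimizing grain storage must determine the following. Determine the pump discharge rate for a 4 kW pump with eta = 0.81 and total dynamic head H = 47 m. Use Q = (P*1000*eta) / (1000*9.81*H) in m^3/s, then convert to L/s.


Q = (P * 1000 * eta) / (rho * g * H)
  = (4 * 1000 * 0.81) / (1000 * 9.81 * 47)
  = 3240 / 461070
  = 0.00703 m^3/s = 7.03 L/s


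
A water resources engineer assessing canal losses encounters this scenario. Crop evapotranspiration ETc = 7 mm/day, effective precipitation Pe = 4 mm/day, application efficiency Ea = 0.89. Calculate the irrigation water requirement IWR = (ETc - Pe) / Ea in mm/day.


IWR = (ETc - Pe) / Ea
    = (7 - 4) / 0.89
    = 3 / 0.89
    = 3.37 mm/day


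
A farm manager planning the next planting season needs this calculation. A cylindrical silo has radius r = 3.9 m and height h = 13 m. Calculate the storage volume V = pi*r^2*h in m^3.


V = pi * r^2 * h
  = pi * 3.9^2 * 13
  = pi * 15.21 * 13
  = 621.19 m^3


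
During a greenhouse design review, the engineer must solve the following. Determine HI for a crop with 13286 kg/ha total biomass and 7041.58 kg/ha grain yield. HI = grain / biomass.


HI = grain_yield / biomass
   = 7041.58 / 13286
   = 0.53


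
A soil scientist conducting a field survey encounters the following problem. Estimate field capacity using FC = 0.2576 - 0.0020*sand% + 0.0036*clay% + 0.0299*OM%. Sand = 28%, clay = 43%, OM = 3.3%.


FC = 0.2576 - 0.0020*28 + 0.0036*43 + 0.0299*3.3
   = 0.2576 - 0.0560 + 0.1548 + 0.0987
   = 0.4551


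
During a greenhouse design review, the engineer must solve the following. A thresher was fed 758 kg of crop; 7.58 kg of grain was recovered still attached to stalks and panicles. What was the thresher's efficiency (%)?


eta = (total - unthreshed) / total * 100
    = (758 - 7.58) / 758 * 100
    = 750.42 / 758 * 100
    = 99%


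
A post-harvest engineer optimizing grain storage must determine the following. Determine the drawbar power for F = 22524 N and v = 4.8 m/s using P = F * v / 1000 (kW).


P = F * v / 1000
  = 22524 * 4.8 / 1000
  = 108115.20 / 1000
  = 108.12 kW


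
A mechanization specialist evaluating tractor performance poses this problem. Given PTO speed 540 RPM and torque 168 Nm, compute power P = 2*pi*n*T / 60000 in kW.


P = 2*pi*n*T / 60000
  = 2*pi * 540 * 168 / 60000
  = 570010.57 / 60000
  = 9.50 kW


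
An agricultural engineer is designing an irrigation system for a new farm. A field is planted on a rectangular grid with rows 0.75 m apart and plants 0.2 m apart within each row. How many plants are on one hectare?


D = 10000 / (row_sp * plant_sp)
  = 10000 / (0.75 * 0.2)
  = 10000 / 0.1500
  = 66666.67 plants/ha


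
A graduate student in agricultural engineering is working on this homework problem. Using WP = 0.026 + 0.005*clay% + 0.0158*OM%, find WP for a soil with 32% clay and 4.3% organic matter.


WP = 0.026 + 0.005*32 + 0.0158*4.3
   = 0.026 + 0.1600 + 0.0679
   = 0.2539


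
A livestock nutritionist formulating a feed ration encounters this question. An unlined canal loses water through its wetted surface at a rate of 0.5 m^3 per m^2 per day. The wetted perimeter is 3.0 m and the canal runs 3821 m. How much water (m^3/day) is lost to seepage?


S = C * P * L
  = 0.5 * 3.0 * 3821
  = 5731.50 m^3/day


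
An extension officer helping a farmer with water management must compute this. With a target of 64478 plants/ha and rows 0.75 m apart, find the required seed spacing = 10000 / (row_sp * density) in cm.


spacing = 10000 / (row_sp * density)
        = 10000 / (0.75 * 64478)
        = 10000 / 48358.50
        = 0.20679 m = 20.68 cm


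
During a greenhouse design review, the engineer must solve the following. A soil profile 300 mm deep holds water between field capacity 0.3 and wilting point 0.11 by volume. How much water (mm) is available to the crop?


AW = (FC - WP) * D
   = (0.3 - 0.11) * 300
   = 0.19 * 300
   = 57 mm


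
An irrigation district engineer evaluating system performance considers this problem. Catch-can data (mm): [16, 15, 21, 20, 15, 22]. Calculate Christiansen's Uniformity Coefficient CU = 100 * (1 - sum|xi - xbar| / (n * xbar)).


xbar = 109 / 6 = 18.167
sum|xi - xbar| = 17
CU = 100 * (1 - 17 / (6 * 18.167))
   = 100 * (1 - 0.1560)
   = 84.40%


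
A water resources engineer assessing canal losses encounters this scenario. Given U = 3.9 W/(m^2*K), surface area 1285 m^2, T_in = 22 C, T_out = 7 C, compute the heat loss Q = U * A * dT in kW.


dT = 22 - (7) = 15 K
Q = U * A * dT
  = 3.9 * 1285 * 15
  = 75172.50 W = 75.17 kW


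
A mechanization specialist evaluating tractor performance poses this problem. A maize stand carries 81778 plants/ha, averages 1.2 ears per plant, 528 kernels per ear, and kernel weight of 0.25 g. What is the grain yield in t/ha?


Y = density * ears * kernels * kw
  = 81778 * 1.2 * 528 * 0.25 g/ha
  = 12953635.20 g/ha
  = 12953.64 kg/ha = 12.95 t/ha


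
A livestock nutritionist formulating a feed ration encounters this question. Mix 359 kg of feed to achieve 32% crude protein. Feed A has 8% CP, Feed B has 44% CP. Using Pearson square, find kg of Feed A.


parts_A = CP_b - target = 44 - 32 = 12
parts_B = target - CP_a = 32 - 8 = 24
total_parts = 12 + 24 = 36
Feed A = 359 * 12 / 36 = 119.67 kg
Feed B = 359 * 24 / 36 = 239.33 kg

119.67 kg


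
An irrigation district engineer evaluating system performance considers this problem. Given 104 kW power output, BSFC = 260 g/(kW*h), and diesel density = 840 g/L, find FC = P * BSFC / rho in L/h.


FC = P * BSFC / rho_fuel
   = 104 * 260 / 840
   = 27040 / 840
   = 32.19 L/h


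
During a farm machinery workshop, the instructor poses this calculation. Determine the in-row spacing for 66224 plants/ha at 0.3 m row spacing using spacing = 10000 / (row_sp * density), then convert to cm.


spacing = 10000 / (row_sp * density)
        = 10000 / (0.3 * 66224)
        = 10000 / 19867.20
        = 0.50334 m = 50.33 cm


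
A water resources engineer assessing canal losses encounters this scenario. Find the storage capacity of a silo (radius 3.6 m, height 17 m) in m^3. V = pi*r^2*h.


V = pi * r^2 * h
  = pi * 3.6^2 * 17
  = pi * 12.96 * 17
  = 692.16 m^3


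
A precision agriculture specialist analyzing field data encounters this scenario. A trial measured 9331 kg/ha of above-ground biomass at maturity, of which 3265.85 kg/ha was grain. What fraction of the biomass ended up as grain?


HI = grain_yield / biomass
   = 3265.85 / 9331
   = 0.35


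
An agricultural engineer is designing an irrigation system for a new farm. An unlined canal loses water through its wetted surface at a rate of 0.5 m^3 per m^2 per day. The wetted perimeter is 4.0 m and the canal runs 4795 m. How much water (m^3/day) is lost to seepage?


S = C * P * L
  = 0.5 * 4.0 * 4795
  = 9590 m^3/day


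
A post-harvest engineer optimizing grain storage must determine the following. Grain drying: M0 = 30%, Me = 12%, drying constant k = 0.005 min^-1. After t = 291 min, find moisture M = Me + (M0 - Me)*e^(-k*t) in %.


M = Me + (M0 - Me) * e^(-k*t)
  = 12 + (30 - 12) * e^(-0.005*291)
  = 12 + 18 * e^(-1.455)
  = 12 + 18 * 0.23340
  = 12 + 4.2012
  = 16.20%


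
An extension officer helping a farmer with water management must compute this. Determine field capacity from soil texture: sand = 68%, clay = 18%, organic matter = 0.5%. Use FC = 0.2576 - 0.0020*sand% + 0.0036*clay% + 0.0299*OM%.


FC = 0.2576 - 0.0020*68 + 0.0036*18 + 0.0299*0.5
   = 0.2576 - 0.1360 + 0.0648 + 0.0150
   = 0.2014


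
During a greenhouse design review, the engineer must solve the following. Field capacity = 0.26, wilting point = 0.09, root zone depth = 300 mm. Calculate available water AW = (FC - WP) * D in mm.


AW = (FC - WP) * D
   = (0.26 - 0.09) * 300
   = 0.17 * 300
   = 51 mm


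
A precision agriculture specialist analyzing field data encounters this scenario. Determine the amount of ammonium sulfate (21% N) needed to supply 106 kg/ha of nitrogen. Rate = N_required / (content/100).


Rate = N_required / (N_content / 100)
     = 106 / (21 / 100)
     = 106 / 0.21
     = 504.76 kg/ha


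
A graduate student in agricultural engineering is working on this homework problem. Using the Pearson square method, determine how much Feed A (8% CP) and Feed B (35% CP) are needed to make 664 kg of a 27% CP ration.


parts_A = CP_b - target = 35 - 27 = 8
parts_B = target - CP_a = 27 - 8 = 19
total_parts = 8 + 19 = 27
Feed A = 664 * 8 / 27 = 196.74 kg
Feed B = 664 * 19 / 27 = 467.26 kg

196.74 kg


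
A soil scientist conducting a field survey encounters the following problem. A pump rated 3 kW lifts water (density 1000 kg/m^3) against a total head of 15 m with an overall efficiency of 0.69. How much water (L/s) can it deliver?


Q = (P * 1000 * eta) / (rho * g * H)
  = (3 * 1000 * 0.69) / (1000 * 9.81 * 15)
  = 2070 / 147150
  = 0.01407 m^3/s = 14.07 L/s


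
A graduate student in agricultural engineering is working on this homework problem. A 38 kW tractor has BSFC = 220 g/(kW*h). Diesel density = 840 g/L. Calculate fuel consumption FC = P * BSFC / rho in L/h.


FC = P * BSFC / rho_fuel
   = 38 * 220 / 840
   = 8360 / 840
   = 9.95 L/h


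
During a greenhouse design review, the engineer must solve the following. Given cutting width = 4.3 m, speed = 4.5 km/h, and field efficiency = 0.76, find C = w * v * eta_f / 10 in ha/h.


C = w * v * eta_f / 10
  = 4.3 * 4.5 * 0.76 / 10
  = 14.71 / 10
  = 1.47 ha/h


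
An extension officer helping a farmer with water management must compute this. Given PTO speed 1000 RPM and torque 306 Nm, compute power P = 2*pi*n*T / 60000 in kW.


P = 2*pi*n*T / 60000
  = 2*pi * 1000 * 306 / 60000
  = 1922654.70 / 60000
  = 32.04 kW


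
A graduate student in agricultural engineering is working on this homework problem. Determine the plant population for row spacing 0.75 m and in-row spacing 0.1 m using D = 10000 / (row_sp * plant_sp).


D = 10000 / (row_sp * plant_sp)
  = 10000 / (0.75 * 0.1)
  = 10000 / 0.0750
  = 133333.33 plants/ha


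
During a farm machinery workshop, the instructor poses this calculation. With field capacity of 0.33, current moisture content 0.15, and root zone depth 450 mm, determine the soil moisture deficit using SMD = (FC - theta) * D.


SMD = (FC - theta) * D
    = (0.33 - 0.15) * 450
    = 0.180 * 450
    = 81 mm


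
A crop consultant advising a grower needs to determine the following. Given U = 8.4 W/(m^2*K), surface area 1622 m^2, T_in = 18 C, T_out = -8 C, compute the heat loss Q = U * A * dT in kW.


dT = 18 - (-8) = 26 K
Q = U * A * dT
  = 8.4 * 1622 * 26
  = 354244.80 W = 354.24 kW


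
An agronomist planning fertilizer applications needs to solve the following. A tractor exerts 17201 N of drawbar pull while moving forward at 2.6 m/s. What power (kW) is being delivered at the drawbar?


P = F * v / 1000
  = 17201 * 2.6 / 1000
  = 44722.60 / 1000
  = 44.72 kW


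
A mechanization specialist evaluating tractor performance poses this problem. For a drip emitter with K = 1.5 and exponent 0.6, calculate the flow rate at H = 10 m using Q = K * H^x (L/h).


Q = K * H^x
  = 1.5 * 10^0.6
  = 1.5 * 3.9811
  = 5.97 L/h


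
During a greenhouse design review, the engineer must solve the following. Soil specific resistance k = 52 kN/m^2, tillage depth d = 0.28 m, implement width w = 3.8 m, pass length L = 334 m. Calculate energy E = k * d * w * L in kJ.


E = k * d * w * L
  = 52 * 0.28 * 3.8 * 334
  = 18479.55 kJ


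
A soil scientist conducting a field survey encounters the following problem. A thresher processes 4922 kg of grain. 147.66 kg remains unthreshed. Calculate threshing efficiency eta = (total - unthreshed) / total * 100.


eta = (total - unthreshed) / total * 100
    = (4922 - 147.66) / 4922 * 100
    = 4774.34 / 4922 * 100
    = 97%


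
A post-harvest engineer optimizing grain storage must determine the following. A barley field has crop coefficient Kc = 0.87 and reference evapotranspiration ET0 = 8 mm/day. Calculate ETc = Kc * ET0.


ETc = Kc * ET0
    = 0.87 * 8
    = 6.96 mm/day


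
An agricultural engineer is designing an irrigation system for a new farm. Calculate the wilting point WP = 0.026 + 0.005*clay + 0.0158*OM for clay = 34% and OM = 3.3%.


WP = 0.026 + 0.005*34 + 0.0158*3.3
   = 0.026 + 0.1700 + 0.0521
   = 0.2481


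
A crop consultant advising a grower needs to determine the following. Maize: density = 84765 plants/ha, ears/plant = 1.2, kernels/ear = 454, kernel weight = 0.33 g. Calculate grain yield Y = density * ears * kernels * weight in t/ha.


Y = density * ears * kernels * kw
  = 84765 * 1.2 * 454 * 0.33 g/ha
  = 15239390.76 g/ha
  = 15239.39 kg/ha = 15.24 t/ha


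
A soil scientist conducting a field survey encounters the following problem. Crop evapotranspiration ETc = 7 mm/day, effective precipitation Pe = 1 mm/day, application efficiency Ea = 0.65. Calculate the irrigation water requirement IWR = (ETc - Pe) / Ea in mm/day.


IWR = (ETc - Pe) / Ea
    = (7 - 1) / 0.65
    = 6 / 0.65
    = 9.23 mm/day


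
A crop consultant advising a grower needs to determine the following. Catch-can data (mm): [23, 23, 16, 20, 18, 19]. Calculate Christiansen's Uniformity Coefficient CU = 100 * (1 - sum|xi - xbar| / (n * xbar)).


xbar = 119 / 6 = 19.833
sum|xi - xbar| = 13
CU = 100 * (1 - 13 / (6 * 19.833))
   = 100 * (1 - 0.1092)
   = 89.08%


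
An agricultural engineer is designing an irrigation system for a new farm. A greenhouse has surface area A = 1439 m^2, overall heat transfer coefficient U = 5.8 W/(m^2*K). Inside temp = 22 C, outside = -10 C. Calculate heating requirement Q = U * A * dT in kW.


dT = 22 - (-10) = 32 K
Q = U * A * dT
  = 5.8 * 1439 * 32
  = 267078.40 W = 267.08 kW


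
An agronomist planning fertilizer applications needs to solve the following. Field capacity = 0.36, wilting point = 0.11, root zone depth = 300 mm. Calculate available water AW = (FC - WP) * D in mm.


AW = (FC - WP) * D
   = (0.36 - 0.11) * 300
   = 0.25 * 300
   = 75 mm


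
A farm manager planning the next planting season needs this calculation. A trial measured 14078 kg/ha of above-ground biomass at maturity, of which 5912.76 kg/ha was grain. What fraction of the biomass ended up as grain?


HI = grain_yield / biomass
   = 5912.76 / 14078
   = 0.42


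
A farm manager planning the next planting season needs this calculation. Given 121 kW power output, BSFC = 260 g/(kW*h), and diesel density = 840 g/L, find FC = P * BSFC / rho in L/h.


FC = P * BSFC / rho_fuel
   = 121 * 260 / 840
   = 31460 / 840
   = 37.45 L/h


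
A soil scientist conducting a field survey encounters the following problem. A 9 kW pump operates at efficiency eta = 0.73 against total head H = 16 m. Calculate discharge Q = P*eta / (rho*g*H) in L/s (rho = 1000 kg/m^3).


Q = (P * 1000 * eta) / (rho * g * H)
  = (9 * 1000 * 0.73) / (1000 * 9.81 * 16)
  = 6570 / 156960
  = 0.04186 m^3/s = 41.86 L/s


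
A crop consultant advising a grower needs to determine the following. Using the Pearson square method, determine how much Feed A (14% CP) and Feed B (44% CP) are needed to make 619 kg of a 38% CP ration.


parts_A = CP_b - target = 44 - 38 = 6
parts_B = target - CP_a = 38 - 14 = 24
total_parts = 6 + 24 = 30
Feed A = 619 * 6 / 30 = 123.80 kg
Feed B = 619 * 24 / 30 = 495.20 kg

123.80 kg


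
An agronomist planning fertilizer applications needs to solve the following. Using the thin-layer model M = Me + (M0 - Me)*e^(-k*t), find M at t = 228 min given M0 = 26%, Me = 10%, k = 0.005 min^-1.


M = Me + (M0 - Me) * e^(-k*t)
  = 10 + (26 - 10) * e^(-0.005*228)
  = 10 + 16 * e^(-1.140)
  = 10 + 16 * 0.31982
  = 10 + 5.1171
  = 15.12%


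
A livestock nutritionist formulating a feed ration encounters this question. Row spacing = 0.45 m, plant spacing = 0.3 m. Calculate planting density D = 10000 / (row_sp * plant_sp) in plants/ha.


D = 10000 / (row_sp * plant_sp)
  = 10000 / (0.45 * 0.3)
  = 10000 / 0.1350
  = 74074.07 plants/ha


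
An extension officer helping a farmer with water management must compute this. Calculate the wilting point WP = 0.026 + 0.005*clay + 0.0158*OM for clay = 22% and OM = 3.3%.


WP = 0.026 + 0.005*22 + 0.0158*3.3
   = 0.026 + 0.1100 + 0.0521
   = 0.1881


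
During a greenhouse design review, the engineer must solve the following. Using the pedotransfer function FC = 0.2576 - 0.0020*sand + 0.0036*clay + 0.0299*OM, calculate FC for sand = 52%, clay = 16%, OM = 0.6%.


FC = 0.2576 - 0.0020*52 + 0.0036*16 + 0.0299*0.6
   = 0.2576 - 0.1040 + 0.0576 + 0.0179
   = 0.2291


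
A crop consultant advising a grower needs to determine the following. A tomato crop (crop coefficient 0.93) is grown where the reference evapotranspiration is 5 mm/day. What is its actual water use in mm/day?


ETc = Kc * ET0
    = 0.93 * 5
    = 4.65 mm/day


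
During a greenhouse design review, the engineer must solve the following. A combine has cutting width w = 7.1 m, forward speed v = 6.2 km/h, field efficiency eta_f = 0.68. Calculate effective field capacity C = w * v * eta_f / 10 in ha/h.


C = w * v * eta_f / 10
  = 7.1 * 6.2 * 0.68 / 10
  = 29.93 / 10
  = 2.99 ha/h


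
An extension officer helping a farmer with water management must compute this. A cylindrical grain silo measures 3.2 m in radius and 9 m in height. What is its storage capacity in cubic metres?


V = pi * r^2 * h
  = pi * 3.2^2 * 9
  = pi * 10.24 * 9
  = 289.53 m^3


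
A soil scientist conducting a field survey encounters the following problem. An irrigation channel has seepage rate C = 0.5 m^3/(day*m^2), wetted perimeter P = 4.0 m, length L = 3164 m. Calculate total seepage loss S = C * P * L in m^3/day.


S = C * P * L
  = 0.5 * 4.0 * 3164
  = 6328 m^3/day
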